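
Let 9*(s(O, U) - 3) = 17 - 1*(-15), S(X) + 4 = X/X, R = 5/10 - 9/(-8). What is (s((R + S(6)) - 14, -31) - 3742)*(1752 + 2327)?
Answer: -137131901/9 ≈ -1.5237e+7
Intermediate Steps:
R = 13/8 (R = 5*(⅒) - 9*(-⅛) = ½ + 9/8 = 13/8 ≈ 1.6250)
S(X) = -3 (S(X) = -4 + X/X = -4 + 1 = -3)
s(O, U) = 59/9 (s(O, U) = 3 + (17 - 1*(-15))/9 = 3 + (17 + 15)/9 = 3 + (⅑)*32 = 3 + 32/9 = 59/9)
(s((R + S(6)) - 14, -31) - 3742)*(1752 + 2327) = (59/9 - 3742)*(1752 + 2327) = -33619/9*4079 = -137131901/9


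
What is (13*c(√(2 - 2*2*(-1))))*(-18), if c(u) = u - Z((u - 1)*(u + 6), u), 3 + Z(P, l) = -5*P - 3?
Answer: -1404 - 6084*√6 ≈ -16307.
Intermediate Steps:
Z(P, l) = -6 - 5*P (Z(P, l) = -3 + (-5*P - 3) = -3 + (-3 - 5*P) = -6 - 5*P)
c(u) = 6 + u + 5*(-1 + u)*(6 + u) (c(u) = u - (-6 - 5*(u - 1)*(u + 6)) = u - (-6 - 5*(-1 + u)*(6 + u)) = u + (6 + 5*(-1 + u)*(6 + u)) = 6 + u + 5*(-1 + u)*(6 + u))
(13*c(√(2 - 2*2*(-1))))*(-18) = (13*(-24 + 5*(√(2 - 2*2*(-1)))² + 26*√(2 - 2*2*(-1))))*(-18) = (13*(-24 + 5*(√(2 - 4*(-1)))² + 26*√(2 - 4*(-1))))*(-18) = (13*(-24 + 5*(√(2 + 4))² + 26*√(2 + 4)))*(-18) = (13*(-24 + 5*(√6)² + 26*√6))*(-18) = (13*(-24 + 5*6 + 26*√6))*(-18) = (13*(-24 + 30 + 26*√6))*(-18) = (13*(6 + 26*√6))*(-18) = (78 + 338*√6)*(-18) = -1404 - 6084*√6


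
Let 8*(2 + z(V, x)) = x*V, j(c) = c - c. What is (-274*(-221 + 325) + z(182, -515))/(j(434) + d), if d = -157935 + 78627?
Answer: 17873/35248 ≈ 0.50706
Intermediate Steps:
d = -79308
j(c) = 0
z(V, x) = -2 + V*x/8 (z(V, x) = -2 + (x*V)/8 = -2 + (V*x)/8 = -2 + V*x/8)
(-274*(-221 + 325) + z(182, -515))/(j(434) + d) = (-274*(-221 + 325) + (-2 + (⅛)*182*(-515)))/(0 - 79308) = (-274*104 + (-2 - 46865/4))/(-79308) = (-28496 - 46873/4)*(-1/79308) = -160857/4*(-1/79308) = 17873/35248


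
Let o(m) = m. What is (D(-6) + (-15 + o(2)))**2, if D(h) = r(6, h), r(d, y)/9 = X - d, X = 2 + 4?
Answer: 169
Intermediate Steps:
X = 6
r(d, y) = 54 - 9*d (r(d, y) = 9*(6 - d) = 54 - 9*d)
D(h) = 0 (D(h) = 54 - 9*6 = 54 - 54 = 0)
(D(-6) + (-15 + o(2)))**2 = (0 + (-15 + 2))**2 = (0 - 13)**2 = (-13)**2 = 169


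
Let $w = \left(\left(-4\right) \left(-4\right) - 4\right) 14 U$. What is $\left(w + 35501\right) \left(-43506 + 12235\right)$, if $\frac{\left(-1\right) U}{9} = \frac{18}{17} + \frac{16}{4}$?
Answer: $- \frac{14806349435}{17} \approx -8.7096 \cdot 10^{8}$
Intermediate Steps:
$U = - \frac{774}{17}$ ($U = - 9 \left(\frac{18}{17} + \frac{16}{4}\right) = - 9 \left(18 \cdot \frac{1}{17} + 16 \cdot \frac{1}{4}\right) = - 9 \left(\frac{18}{17} + 4\right) = \left(-9\right) \frac{86}{17} = - \frac{774}{17} \approx -45.529$)
$w = - \frac{130032}{17}$ ($w = \left(\left(-4\right) \left(-4\right) - 4\right) 14 \left(- \frac{774}{17}\right) = \left(16 - 4\right) 14 \left(- \frac{774}{17}\right) = 12 \cdot 14 \left(- \frac{774}{17}\right) = 168 \left(- \frac{774}{17}\right) = - \frac{130032}{17} \approx -7648.9$)
$\left(w + 35501\right) \left(-43506 + 12235\right) = \left(- \frac{130032}{17} + 35501\right) \left(-43506 + 12235\right) = \frac{473485}{17} \left(-31271\right) = - \frac{14806349435}{17}$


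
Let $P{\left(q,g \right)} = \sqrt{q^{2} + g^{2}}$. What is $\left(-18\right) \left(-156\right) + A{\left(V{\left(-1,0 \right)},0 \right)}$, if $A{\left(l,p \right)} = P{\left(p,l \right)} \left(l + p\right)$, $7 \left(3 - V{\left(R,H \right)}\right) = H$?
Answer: $2817$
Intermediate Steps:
$P{\left(q,g \right)} = \sqrt{g^{2} + q^{2}}$
$V{\left(R,H \right)} = 3 - \frac{H}{7}$
$A{\left(l,p \right)} = \sqrt{l^{2} + p^{2}} \left(l + p\right)$
$\left(-18\right) \left(-156\right) + A{\left(V{\left(-1,0 \right)},0 \right)} = \left(-18\right) \left(-156\right) + \sqrt{\left(3 - 0\right)^{2} + 0^{2}} \left(\left(3 - 0\right) + 0\right) = 2808 + \sqrt{\left(3 + 0\right)^{2} + 0} \left(\left(3 + 0\right) + 0\right) = 2808 + \sqrt{3^{2} + 0} \left(3 + 0\right) = 2808 + \sqrt{9 + 0} \cdot 3 = 2808 + \sqrt{9} \cdot 3 = 2808 + 3 \cdot 3 = 2808 + 9 = 2817$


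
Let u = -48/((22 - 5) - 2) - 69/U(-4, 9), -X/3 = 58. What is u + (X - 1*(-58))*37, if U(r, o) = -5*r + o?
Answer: -623149/145 ≈ -4297.6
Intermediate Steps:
U(r, o) = o - 5*r
X = -174 (X = -3*58 = -174)
u = -809/145 (u = -48/((22 - 5) - 2) - 69/(9 - 5*(-4)) = -48/(17 - 2) - 69/(9 + 20) = -48/15 - 69/29 = -48*1/15 - 69*1/29 = -16/5 - 69/29 = -809/145 ≈ -5.5793)
u + (X - 1*(-58))*37 = -809/145 + (-174 - 1*(-58))*37 = -809/145 + (-174 + 58)*37 = -809/145 - 116*37 = -809/145 - 4292 = -623149/145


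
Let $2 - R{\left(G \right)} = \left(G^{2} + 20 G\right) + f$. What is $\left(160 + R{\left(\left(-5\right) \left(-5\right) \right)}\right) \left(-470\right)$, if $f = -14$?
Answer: $446030$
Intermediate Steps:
$R{\left(G \right)} = 16 - G^{2} - 20 G$ ($R{\left(G \right)} = 2 - \left(\left(G^{2} + 20 G\right) - 14\right) = 2 - \left(-14 + G^{2} + 20 G\right) = 16 - G^{2} - 20 G$)
$\left(160 + R{\left(\left(-5\right) \left(-5\right) \right)}\right) \left(-470\right) = \left(160 - \left(-16 + \left(\left(-5\right) \left(-5\right)\right)^{2} + 20 \left(-5\right) \left(-5\right)\right)\right) \left(-470\right) = \left(160 - 1109\right) \left(-470\right) = \left(-949\right) \left(-470\right) = 446030$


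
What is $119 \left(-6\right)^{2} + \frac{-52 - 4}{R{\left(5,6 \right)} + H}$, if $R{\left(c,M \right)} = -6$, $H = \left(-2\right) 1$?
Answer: $4291$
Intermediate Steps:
$H = -2$
$119 \left(-6\right)^{2} + \frac{-52 - 4}{R{\left(5,6 \right)} + H} = 119 \left(-6\right)^{2} + \frac{-52 - 4}{-6 - 2} = 119 \cdot 36 - \frac{56}{-8} = 4284 - -7 = 4284 + 7 = 4291$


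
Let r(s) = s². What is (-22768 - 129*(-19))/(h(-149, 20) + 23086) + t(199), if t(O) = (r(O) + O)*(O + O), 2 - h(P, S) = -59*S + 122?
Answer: 382482278083/24146 ≈ 1.5840e+7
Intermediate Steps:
h(P, S) = -120 + 59*S (h(P, S) = 2 - (-59*S + 122) = 2 - (122 - 59*S) = 2 + (-122 + 59*S) = -120 + 59*S)
t(O) = 2*O*(O + O²) (t(O) = (O² + O)*(O + O) = (O + O²)*(2*O) = 2*O*(O + O²))
(-22768 - 129*(-19))/(h(-149, 20) + 23086) + t(199) = (-22768 - 129*(-19))/((-120 + 59*20) + 23086) + 2*199²*(1 + 199) = (-22768 + 2451)/((-120 + 1180) + 23086) + 2*39601*200 = -20317/(1060 + 23086) + 15840400 = -20317/24146 + 15840400 = 382482278083/24146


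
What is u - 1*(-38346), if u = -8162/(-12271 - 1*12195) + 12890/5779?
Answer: 2711032832891/70694507 ≈ 38349.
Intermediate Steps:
u = 181267469/70694507 (u = -8162/(-12271 - 12195) + 12890*(1/5779) = -8162/(-24466) + 12890/5779 = -8162*(-1/24466) + 12890/5779 = 4081/12233 + 12890/5779 = 181267469/70694507 ≈ 2.5641)
u - 1*(-38346) = 181267469/70694507 - 1*(-38346) = 181267469/70694507 + 38346 = 2711032832891/70694507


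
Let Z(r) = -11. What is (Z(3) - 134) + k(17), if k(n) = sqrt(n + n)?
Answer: -145 + sqrt(34) ≈ -139.17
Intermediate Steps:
k(n) = sqrt(2)*sqrt(n) (k(n) = sqrt(2*n) = sqrt(2)*sqrt(n))
(Z(3) - 134) + k(17) = (-11 - 134) + sqrt(2)*sqrt(17) = -145 + sqrt(34)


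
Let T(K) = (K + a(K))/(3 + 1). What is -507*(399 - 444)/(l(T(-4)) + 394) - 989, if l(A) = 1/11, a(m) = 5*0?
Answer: -269090/289 ≈ -931.11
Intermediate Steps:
a(m) = 0
T(K) = K/4 (T(K) = (K + 0)/(3 + 1) = K/4)
l(A) = 1/11
-507*(399 - 444)/(l(T(-4)) + 394) - 989 = -507*(399 - 444)/(1/11 + 394) - 989 = -(-22815)/4335/11 - 989 = -(-22815)*11/4335 - 989 = -507*(-33/289) - 989 = 16731/289 - 989 = -269090/289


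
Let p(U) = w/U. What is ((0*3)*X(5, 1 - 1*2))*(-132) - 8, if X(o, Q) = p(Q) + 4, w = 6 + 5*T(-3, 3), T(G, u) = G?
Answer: -8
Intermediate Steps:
w = -9 (w = 6 + 5*(-3) = 6 - 15 = -9)
p(U) = -9/U
X(o, Q) = 4 - 9/Q (X(o, Q) = -9/Q + 4 = 4 - 9/Q)
((0*3)*X(5, 1 - 1*2))*(-132) - 8 = ((0*3)*(4 - 9/(1 - 1*2)))*(-132) - 8 = (0*(4 - 9/(1 - 2)))*(-132) - 8 = (0*(4 - 9/(-1)))*(-132) - 8 = (0*(4 - 9*(-1)))*(-132) - 8 = (0*(4 + 9))*(-132) - 8 = (0*13)*(-132) - 8 = 0*(-132) - 8 = 0 - 8 = -8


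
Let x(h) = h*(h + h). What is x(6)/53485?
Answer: 72/53485 ≈ 0.0013462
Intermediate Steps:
x(h) = 2*h² (x(h) = h*(2*h) = 2*h²)
x(6)/53485 = (2*6²)/53485 = (2*36)*(1/53485) = 72*(1/53485) = 72/53485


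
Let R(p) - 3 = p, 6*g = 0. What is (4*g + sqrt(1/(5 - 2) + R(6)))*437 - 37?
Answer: -37 + 874*sqrt(21)/3 ≈ 1298.1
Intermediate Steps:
g = 0 (g = (1/6)*0 = 0)
R(p) = 3 + p
(4*g + sqrt(1/(5 - 2) + R(6)))*437 - 37 = (4*0 + sqrt(1/(5 - 2) + (3 + 6)))*437 - 37 = (0 + sqrt(1/3 + 9))*437 - 37 = (0 + sqrt(28/3))*437 - 37 = (0 + 2*sqrt(21)/3)*437 - 37 = (2*sqrt(21)/3)*437 - 37 = 874*sqrt(21)/3 - 37 = -37 + 874*sqrt(21)/3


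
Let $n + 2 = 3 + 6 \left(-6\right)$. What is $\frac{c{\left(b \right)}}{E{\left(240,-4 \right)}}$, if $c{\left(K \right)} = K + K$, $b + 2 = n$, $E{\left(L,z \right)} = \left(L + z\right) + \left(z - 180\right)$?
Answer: $- \frac{37}{26} \approx -1.4231$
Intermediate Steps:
$E{\left(L,z \right)} = -180 + L + 2 z$ ($E{\left(L,z \right)} = \left(L + z\right) + \left(-180 + z\right) = -180 + L + 2 z$)
$n = -35$ ($n = -2 + \left(3 + 6 \left(-6\right)\right) = -2 + \left(3 - 36\right) = -2 - 33 = -35$)
$b = -37$ ($b = -2 - 35 = -37$)
$c{\left(K \right)} = 2 K$
$\frac{c{\left(b \right)}}{E{\left(240,-4 \right)}} = \frac{2 \left(-37\right)}{-180 + 240 + 2 \left(-4\right)} = - \frac{74}{-180 + 240 - 8} = - \frac{74}{52} = \left(-74\right) \frac{1}{52} = - \frac{37}{26}$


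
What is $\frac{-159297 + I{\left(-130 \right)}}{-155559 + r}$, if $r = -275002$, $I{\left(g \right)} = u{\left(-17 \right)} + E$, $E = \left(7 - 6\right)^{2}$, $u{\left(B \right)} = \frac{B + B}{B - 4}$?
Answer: $\frac{3345182}{9041781} \approx 0.36997$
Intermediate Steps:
$u{\left(B \right)} = \frac{2 B}{-4 + B}$
$E = 1$ ($E = 1^{2} = 1$)
$I{\left(g \right)} = \frac{55}{21}$ ($I{\left(g \right)} = 2 \left(-17\right) \frac{1}{-4 - 17} + 1 = 2 \left(-17\right) \frac{1}{-21} + 1 = 2 \left(-17\right) \left(- \frac{1}{21}\right) + 1 = \frac{34}{21} + 1 = \frac{55}{21}$)
$\frac{-159297 + I{\left(-130 \right)}}{-155559 + r} = \frac{-159297 + \frac{55}{21}}{-155559 - 275002} = - \frac{3345182}{21 \left(-430561\right)} = \left(- \frac{3345182}{21}\right) \left(- \frac{1}{430561}\right) = \frac{3345182}{9041781}$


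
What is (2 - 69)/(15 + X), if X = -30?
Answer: 67/15 ≈ 4.4667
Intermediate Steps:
(2 - 69)/(15 + X) = (2 - 69)/(15 - 30) = -67/(-15) = -1/15*(-67) = 67/15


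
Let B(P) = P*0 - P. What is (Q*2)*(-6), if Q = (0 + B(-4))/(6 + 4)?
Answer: -24/5 ≈ -4.8000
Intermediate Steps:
B(P) = -P (B(P) = 0 - P = -P)
Q = ⅖ (Q = (0 - 1*(-4))/(6 + 4) = (0 + 4)/10 = 4*(⅒) = ⅖ ≈ 0.40000)
(Q*2)*(-6) = ((⅖)*2)*(-6) = (⅘)*(-6) = -24/5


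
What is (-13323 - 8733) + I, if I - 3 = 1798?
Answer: -20255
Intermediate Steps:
I = 1801 (I = 3 + 1798 = 1801)
(-13323 - 8733) + I = (-13323 - 8733) + 1801 = -22056 + 1801 = -20255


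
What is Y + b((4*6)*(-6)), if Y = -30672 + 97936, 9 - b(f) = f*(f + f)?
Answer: 25801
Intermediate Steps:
b(f) = 9 - 2*f² (b(f) = 9 - f*(f + f) = 9 - f*2*f = 9 - 2*f²)
Y = 67264
Y + b((4*6)*(-6)) = 67264 + (9 - 2*((4*6)*(-6))²) = 67264 + (9 - 2*(24*(-6))²) = 67264 + (9 - 2*(-144)²) = 67264 + (9 - 2*20736) = 67264 + (9 - 41472) = 67264 - 41463 = 25801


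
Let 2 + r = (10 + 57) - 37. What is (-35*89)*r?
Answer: -87220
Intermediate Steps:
r = 28 (r = -2 + ((10 + 57) - 37) = -2 + (67 - 37) = -2 + 30 = 28)
(-35*89)*r = -35*89*28 = -3115*28 = -87220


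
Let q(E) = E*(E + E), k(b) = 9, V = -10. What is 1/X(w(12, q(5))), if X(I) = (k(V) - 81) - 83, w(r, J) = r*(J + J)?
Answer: -1/155 ≈ -0.0064516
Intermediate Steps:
q(E) = 2*E**2 (q(E) = E*(2*E) = 2*E**2)
w(r, J) = 2*J*r (w(r, J) = r*(2*J) = 2*J*r)
X(I) = -155 (X(I) = (9 - 81) - 83 = -72 - 83 = -155)
1/X(w(12, q(5))) = 1/(-155) = -1/155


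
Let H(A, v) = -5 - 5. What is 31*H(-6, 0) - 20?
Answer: -330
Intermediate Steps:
H(A, v) = -10
31*H(-6, 0) - 20 = 31*(-10) - 20 = -310 - 20 = -330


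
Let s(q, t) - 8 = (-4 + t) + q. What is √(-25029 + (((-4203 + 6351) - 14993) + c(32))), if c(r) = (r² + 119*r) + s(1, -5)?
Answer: I*√33042 ≈ 181.77*I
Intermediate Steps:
s(q, t) = 4 + q + t (s(q, t) = 8 + ((-4 + t) + q) = 8 + (-4 + q + t) = 4 + q + t)
c(r) = r² + 119*r (c(r) = (r² + 119*r) + (4 + 1 - 5) = (r² + 119*r) + 0 = r² + 119*r)
√(-25029 + (((-4203 + 6351) - 14993) + c(32))) = √(-25029 + (((-4203 + 6351) - 14993) + 32*(119 + 32))) = √(-25029 + ((2148 - 14993) + 32*151)) = √(-25029 + (-12845 + 4832)) = √(-25029 - 8013) = √(-33042) = I*√33042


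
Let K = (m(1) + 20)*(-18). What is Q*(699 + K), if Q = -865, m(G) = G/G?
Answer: -277665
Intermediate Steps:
m(G) = 1
K = -378 (K = (1 + 20)*(-18) = 21*(-18) = -378)
Q*(699 + K) = -865*(699 - 378) = -865*321 = -277665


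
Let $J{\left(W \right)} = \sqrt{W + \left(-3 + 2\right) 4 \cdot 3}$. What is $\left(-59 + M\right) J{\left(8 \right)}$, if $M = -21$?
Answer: $- 160 i \approx - 160.0 i$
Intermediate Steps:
$J{\left(W \right)} = \sqrt{-12 + W}$ ($J{\left(W \right)} = \sqrt{W - 12} = \sqrt{-12 + W}$)
$\left(-59 + M\right) J{\left(8 \right)} = \left(-59 - 21\right) \sqrt{-12 + 8} = - 80 \sqrt{-4} = - 80 \cdot 2 i = - 160 i$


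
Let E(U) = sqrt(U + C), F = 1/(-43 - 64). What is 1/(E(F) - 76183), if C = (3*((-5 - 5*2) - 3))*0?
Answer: -8151581/621011895324 - I*sqrt(107)/621011895324 ≈ -1.3126e-5 - 1.6657e-11*I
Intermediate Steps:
F = -1/107 (F = 1/(-107) = -1/107 ≈ -0.0093458)
C = 0 (C = (3*((-5 - 10) - 3))*0 = (3*(-15 - 3))*0 = (3*(-18))*0 = -54*0 = 0)
E(U) = sqrt(U) (E(U) = sqrt(U + 0) = sqrt(U))
1/(E(F) - 76183) = 1/(sqrt(-1/107) - 76183) = 1/(I*sqrt(107)/107 - 76183) = 1/(-76183 + I*sqrt(107)/107)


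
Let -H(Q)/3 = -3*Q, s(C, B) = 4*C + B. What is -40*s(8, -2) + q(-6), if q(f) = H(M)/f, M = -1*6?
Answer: -1191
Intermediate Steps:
s(C, B) = B + 4*C
M = -6
H(Q) = 9*Q (H(Q) = -(-9)*Q = 9*Q)
q(f) = -54/f (q(f) = (9*(-6))/f = -54/f)
-40*s(8, -2) + q(-6) = -40*(-2 + 4*8) - 54/(-6) = -40*(-2 + 32) - 54*(-1/6) = -40*30 + 9 = -1200 + 9 = -1191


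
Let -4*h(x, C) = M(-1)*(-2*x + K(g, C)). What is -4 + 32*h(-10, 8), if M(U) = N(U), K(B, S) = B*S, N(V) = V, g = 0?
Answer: 156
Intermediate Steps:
M(U) = U
h(x, C) = -x/2 (h(x, C) = -(-1)*(-2*x + 0*C)/4 = -(-1)*(-2*x + 0)/4 = -(-1)*(-2*x)/4 = -x/2)
-4 + 32*h(-10, 8) = -4 + 32*(-½*(-10)) = -4 + 32*5 = -4 + 160 = 156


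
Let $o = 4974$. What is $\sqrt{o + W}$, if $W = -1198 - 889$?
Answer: $\sqrt{2887} \approx 53.731$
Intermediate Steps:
$W = -2087$ ($W = -1198 - 889 = -2087$)
$\sqrt{o + W} = \sqrt{4974 - 2087} = \sqrt{2887}$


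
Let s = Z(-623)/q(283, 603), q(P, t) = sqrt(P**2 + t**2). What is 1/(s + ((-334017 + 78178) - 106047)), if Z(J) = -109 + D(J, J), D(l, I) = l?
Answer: -40142023607/14526836354908846 + 183*sqrt(443698)/14526836354908846 ≈ -2.7633e-6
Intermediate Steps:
Z(J) = -109 + J
s = -366*sqrt(443698)/221849 (s = (-109 - 623)/(sqrt(283**2 + 603**2)) = -732/sqrt(80089 + 363609) = -732*sqrt(443698)/443698 = -366*sqrt(443698)/221849 ≈ -1.0989)
1/(s + ((-334017 + 78178) - 106047)) = 1/(-366*sqrt(443698)/221849 + ((-334017 + 78178) - 106047)) = 1/(-366*sqrt(443698)/221849 + (-255839 - 106047)) = 1/(-366*sqrt(443698)/221849 - 361886) = 1/(-361886 - 366*sqrt(443698)/221849)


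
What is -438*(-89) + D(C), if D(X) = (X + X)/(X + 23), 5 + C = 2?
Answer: 389817/10 ≈ 38982.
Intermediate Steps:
C = -3 (C = -5 + 2 = -3)
D(X) = 2*X/(23 + X) (D(X) = (2*X)/(23 + X) = 2*X/(23 + X))
-438*(-89) + D(C) = -438*(-89) + 2*(-3)/(23 - 3) = 38982 + 2*(-3)/20 = 38982 + 2*(-3)*(1/20) = 38982 - 3/10 = 389817/10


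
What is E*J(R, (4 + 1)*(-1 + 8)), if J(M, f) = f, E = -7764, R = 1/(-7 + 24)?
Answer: -271740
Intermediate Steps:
R = 1/17 ≈ 0.058824
E*J(R, (4 + 1)*(-1 + 8)) = -7764*(4 + 1)*(-1 + 8) = -38820*7 = -7764*35 = -271740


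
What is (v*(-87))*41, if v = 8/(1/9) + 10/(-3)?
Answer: -244934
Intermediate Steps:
v = 206/3 (v = 8/(⅑) + 10*(-⅓) = 8*9 - 10/3 = 72 - 10/3 = 206/3 ≈ 68.667)
(v*(-87))*41 = ((206/3)*(-87))*41 = -5974*41 = -244934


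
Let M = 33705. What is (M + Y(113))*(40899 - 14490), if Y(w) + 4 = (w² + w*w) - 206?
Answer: 1559002497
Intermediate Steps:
Y(w) = -210 + 2*w² (Y(w) = -4 + ((w² + w*w) - 206) = -4 + ((w² + w²) - 206) = -4 + (2*w² - 206) = -4 + (-206 + 2*w²) = -210 + 2*w²)
(M + Y(113))*(40899 - 14490) = (33705 + (-210 + 2*113²))*(40899 - 14490) = (33705 + (-210 + 2*12769))*26409 = (33705 + (-210 + 25538))*26409 = (33705 + 25328)*26409 = 59033*26409 = 1559002497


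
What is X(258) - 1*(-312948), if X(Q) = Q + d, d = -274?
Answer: 312932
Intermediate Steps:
X(Q) = -274 + Q (X(Q) = Q - 274 = -274 + Q)
X(258) - 1*(-312948) = (-274 + 258) - 1*(-312948) = -16 + 312948 = 312932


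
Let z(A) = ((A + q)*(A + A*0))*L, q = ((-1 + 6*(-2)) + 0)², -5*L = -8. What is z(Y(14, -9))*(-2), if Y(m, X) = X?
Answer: 4608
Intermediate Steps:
L = 8/5 (L = -⅕*(-8) = 8/5 ≈ 1.6000)
q = 169 (q = ((-1 - 12) + 0)² = (-13 + 0)² = (-13)² = 169)
z(A) = 8*A*(169 + A)/5 (z(A) = ((A + 169)*(A + A*0))*(8/5) = ((169 + A)*(A + 0))*(8/5) = ((169 + A)*A)*(8/5) = (A*(169 + A))*(8/5) = 8*A*(169 + A)/5)
z(Y(14, -9))*(-2) = ((8/5)*(-9)*(169 - 9))*(-2) = ((8/5)*(-9)*160)*(-2) = -2304*(-2) = 4608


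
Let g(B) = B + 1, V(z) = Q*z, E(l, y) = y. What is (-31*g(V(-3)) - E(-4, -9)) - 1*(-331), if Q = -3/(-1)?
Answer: 588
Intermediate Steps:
Q = 3 (Q = -3*(-1) = 3)
V(z) = 3*z
g(B) = 1 + B
(-31*g(V(-3)) - E(-4, -9)) - 1*(-331) = (-31*(1 + 3*(-3)) - 1*(-9)) - 1*(-331) = (-31*(1 - 9) + 9) + 331 = (-31*(-8) + 9) + 331 = (248 + 9) + 331 = 257 + 331 = 588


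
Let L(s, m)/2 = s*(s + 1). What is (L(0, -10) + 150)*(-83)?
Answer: -12450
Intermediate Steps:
L(s, m) = 2*s*(1 + s) (L(s, m) = 2*(s*(s + 1)) = 2*(s*(1 + s)) = 2*s*(1 + s))
(L(0, -10) + 150)*(-83) = (2*0*(1 + 0) + 150)*(-83) = (2*0*1 + 150)*(-83) = (0 + 150)*(-83) = 150*(-83) = -12450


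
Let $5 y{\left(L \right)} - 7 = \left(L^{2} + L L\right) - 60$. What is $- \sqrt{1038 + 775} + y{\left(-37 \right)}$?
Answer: $537 - 7 \sqrt{37} \approx 494.42$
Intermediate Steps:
$y{\left(L \right)} = - \frac{53}{5} + \frac{2 L^{2}}{5}$ ($y{\left(L \right)} = \frac{7}{5} + \frac{\left(L^{2} + L L\right) - 60}{5} = \frac{7}{5} + \frac{\left(L^{2} + L^{2}\right) - 60}{5} = \frac{7}{5} + \frac{2 L^{2} - 60}{5} = \frac{7}{5} + \frac{-60 + 2 L^{2}}{5} = \frac{7}{5} + \left(-12 + \frac{2 L^{2}}{5}\right) = - \frac{53}{5} + \frac{2 L^{2}}{5}$)
$- \sqrt{1038 + 775} + y{\left(-37 \right)} = - \sqrt{1038 + 775} - \left(\frac{53}{5} - \frac{2 \left(-37\right)^{2}}{5}\right) = - \sqrt{1813} + \left(- \frac{53}{5} + \frac{2}{5} \cdot 1369\right) = - 7 \sqrt{37} + \left(- \frac{53}{5} + \frac{2738}{5}\right) = - 7 \sqrt{37} + 537 = 537 - 7 \sqrt{37}$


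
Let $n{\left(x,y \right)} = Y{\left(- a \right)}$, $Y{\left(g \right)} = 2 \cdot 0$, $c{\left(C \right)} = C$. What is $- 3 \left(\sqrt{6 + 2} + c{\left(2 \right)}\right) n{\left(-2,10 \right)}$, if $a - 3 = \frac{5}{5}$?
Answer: $0$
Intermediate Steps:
$a = 4$ ($a = 3 + \frac{5}{5} = 3 + 5 \cdot \frac{1}{5} = 3 + 1 = 4$)
$Y{\left(g \right)} = 0$
$n{\left(x,y \right)} = 0$
$- 3 \left(\sqrt{6 + 2} + c{\left(2 \right)}\right) n{\left(-2,10 \right)} = - 3 \left(\sqrt{6 + 2} + 2\right) 0 = - 3 \left(\sqrt{8} + 2\right) 0 = - 3 \left(2 \sqrt{2} + 2\right) 0 = - 3 \left(2 + 2 \sqrt{2}\right) 0 = \left(-6 - 6 \sqrt{2}\right) 0 = 0$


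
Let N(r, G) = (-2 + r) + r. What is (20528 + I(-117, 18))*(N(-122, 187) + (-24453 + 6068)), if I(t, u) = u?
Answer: -382792526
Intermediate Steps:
N(r, G) = -2 + 2*r
(20528 + I(-117, 18))*(N(-122, 187) + (-24453 + 6068)) = (20528 + 18)*((-2 + 2*(-122)) + (-24453 + 6068)) = 20546*((-2 - 244) - 18385) = 20546*(-246 - 18385) = 20546*(-18631) = -382792526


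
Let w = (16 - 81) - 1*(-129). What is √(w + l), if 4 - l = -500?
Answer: 2*√142 ≈ 23.833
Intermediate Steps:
l = 504 (l = 4 - 1*(-500) = 4 + 500 = 504)
w = 64 (w = -65 + 129 = 64)
√(w + l) = √(64 + 504) = √568 = 2*√142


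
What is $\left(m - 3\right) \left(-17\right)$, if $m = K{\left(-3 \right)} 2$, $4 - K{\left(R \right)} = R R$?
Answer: $221$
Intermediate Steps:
$K{\left(R \right)} = 4 - R^{2}$ ($K{\left(R \right)} = 4 - R R = 4 - R^{2}$)
$m = -10$ ($m = \left(4 - \left(-3\right)^{2}\right) 2 = \left(4 - 9\right) 2 = \left(-5\right) 2 = -10$)
$\left(m - 3\right) \left(-17\right) = \left(-10 - 3\right) \left(-17\right) = \left(-13\right) \left(-17\right) = 221$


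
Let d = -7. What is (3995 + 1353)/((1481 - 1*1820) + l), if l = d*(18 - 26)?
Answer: -5348/283 ≈ -18.898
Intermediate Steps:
l = 56 (l = -7*(18 - 26) = -7*(-8) = 56)
(3995 + 1353)/((1481 - 1*1820) + l) = (3995 + 1353)/((1481 - 1*1820) + 56) = 5348/((1481 - 1820) + 56) = 5348/(-339 + 56) = 5348/(-283) = 5348*(-1/283) = -5348/283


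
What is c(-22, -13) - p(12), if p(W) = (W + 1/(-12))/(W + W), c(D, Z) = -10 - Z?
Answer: 721/288 ≈ 2.5035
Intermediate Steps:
p(W) = (-1/12 + W)/(2*W) (p(W) = (W - 1/12)/((2*W)) = (-1/12 + W)*(1/(2*W)) = (-1/12 + W)/(2*W))
c(-22, -13) - p(12) = (-10 - 1*(-13)) - (-1 + 12*12)/(24*12) = (-10 + 13) - (-1 + 144)/(24*12) = 3 - 143/(24*12) = 3 - 1*143/288 = 3 - 143/288 = 721/288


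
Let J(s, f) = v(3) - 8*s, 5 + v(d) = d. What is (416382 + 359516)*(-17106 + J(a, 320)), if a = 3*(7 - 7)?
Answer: -13274062984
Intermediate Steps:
v(d) = -5 + d
a = 0 (a = 3*0 = 0)
J(s, f) = -2 - 8*s (J(s, f) = (-5 + 3) - 8*s = -2 - 8*s)
(416382 + 359516)*(-17106 + J(a, 320)) = (416382 + 359516)*(-17106 + (-2 - 8*0)) = 775898*(-17106 + (-2 + 0)) = 775898*(-17106 - 2) = 775898*(-17108) = -13274062984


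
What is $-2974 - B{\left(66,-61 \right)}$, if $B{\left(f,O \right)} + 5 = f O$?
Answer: $1057$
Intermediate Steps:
$B{\left(f,O \right)} = -5 + O f$ ($B{\left(f,O \right)} = -5 + f O = -5 + O f$)
$-2974 - B{\left(66,-61 \right)} = -2974 - \left(-5 - 4026\right) = -2974 - -4031 = -2974 + 4031 = 1057$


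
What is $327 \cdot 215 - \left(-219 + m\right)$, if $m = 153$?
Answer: $70371$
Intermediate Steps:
$327 \cdot 215 - \left(-219 + m\right) = 327 \cdot 215 + \left(219 - 153\right) = 70305 + \left(219 - 153\right) = 70305 + 66 = 70371$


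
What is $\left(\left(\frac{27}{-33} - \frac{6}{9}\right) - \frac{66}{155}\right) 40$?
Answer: $- \frac{78184}{1023} \approx -76.426$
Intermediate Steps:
$\left(\left(\frac{27}{-33} - \frac{6}{9}\right) - \frac{66}{155}\right) 40 = \left(\left(27 \left(- \frac{1}{33}\right) - \frac{2}{3}\right) - \frac{66}{155}\right) 40 = \left(\left(- \frac{9}{11} - \frac{2}{3}\right) - \frac{66}{155}\right) 40 = \left(- \frac{49}{33} - \frac{66}{155}\right) 40 = \left(- \frac{9773}{5115}\right) 40 = - \frac{78184}{1023}$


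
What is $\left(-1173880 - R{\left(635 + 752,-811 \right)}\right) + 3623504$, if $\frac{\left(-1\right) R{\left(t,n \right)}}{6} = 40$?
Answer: $2449864$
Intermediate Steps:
$R{\left(t,n \right)} = -240$ ($R{\left(t,n \right)} = \left(-6\right) 40 = -240$)
$\left(-1173880 - R{\left(635 + 752,-811 \right)}\right) + 3623504 = \left(-1173880 - -240\right) + 3623504 = \left(-1173880 + 240\right) + 3623504 = -1173640 + 3623504 = 2449864$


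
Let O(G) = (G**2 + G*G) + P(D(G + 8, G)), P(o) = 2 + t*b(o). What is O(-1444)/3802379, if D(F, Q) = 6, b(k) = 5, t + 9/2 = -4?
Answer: 8340463/7604758 ≈ 1.0967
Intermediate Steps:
t = -17/2 (t = -9/2 - 4 = -17/2 ≈ -8.5000)
P(o) = -81/2 (P(o) = 2 - 17/2*5 = 2 - 85/2 = -81/2)
O(G) = -81/2 + 2*G**2 (O(G) = (G**2 + G*G) - 81/2 = (G**2 + G**2) - 81/2 = 2*G**2 - 81/2 = -81/2 + 2*G**2)
O(-1444)/3802379 = (-81/2 + 2*(-1444)**2)/3802379 = (-81/2 + 2*2085136)*(1/3802379) = (-81/2 + 4170272)*(1/3802379) = (8340463/2)*(1/3802379) = 8340463/7604758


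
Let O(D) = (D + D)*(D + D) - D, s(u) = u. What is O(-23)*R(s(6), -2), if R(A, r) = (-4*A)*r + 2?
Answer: 106950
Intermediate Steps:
R(A, r) = 2 - 4*A*r (R(A, r) = -4*A*r + 2 = 2 - 4*A*r)
O(D) = -D + 4*D² (O(D) = (2*D)*(2*D) - D = 4*D² - D = -D + 4*D²)
O(-23)*R(s(6), -2) = (-23*(-1 + 4*(-23)))*(2 - 4*6*(-2)) = (-23*(-1 - 92))*(2 + 48) = -23*(-93)*50 = 2139*50 = 106950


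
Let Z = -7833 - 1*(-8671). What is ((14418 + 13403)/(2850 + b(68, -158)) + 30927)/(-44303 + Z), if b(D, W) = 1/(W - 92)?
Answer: -22042411823/30968769035 ≈ -0.71176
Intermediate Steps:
b(D, W) = 1/(-92 + W)
Z = 838 (Z = -7833 + 8671 = 838)
((14418 + 13403)/(2850 + b(68, -158)) + 30927)/(-44303 + Z) = ((14418 + 13403)/(2850 + 1/(-92 - 158)) + 30927)/(-44303 + 838) = (27821/(2850 + 1/(-250)) + 30927)/(-43465) = (27821/(2850 - 1/250) + 30927)*(-1/43465) = (27821/(712499/250) + 30927)*(-1/43465) = (27821*(250/712499) + 30927)*(-1/43465) = (6955250/712499 + 30927)*(-1/43465) = (22042411823/712499)*(-1/43465) = -22042411823/30968769035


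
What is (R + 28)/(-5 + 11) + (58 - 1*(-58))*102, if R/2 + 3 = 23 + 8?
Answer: 11846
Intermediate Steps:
R = 56 (R = -6 + 2*(23 + 8) = -6 + 2*31 = -6 + 62 = 56)
(R + 28)/(-5 + 11) + (58 - 1*(-58))*102 = (56 + 28)/(-5 + 11) + (58 - 1*(-58))*102 = 84/6 + (58 + 58)*102 = 84*(⅙) + 116*102 = 14 + 11832 = 11846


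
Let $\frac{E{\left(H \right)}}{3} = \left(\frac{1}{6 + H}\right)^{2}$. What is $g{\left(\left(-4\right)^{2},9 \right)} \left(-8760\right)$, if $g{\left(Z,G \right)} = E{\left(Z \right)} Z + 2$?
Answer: $- \frac{2225040}{121} \approx -18389.0$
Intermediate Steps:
$E{\left(H \right)} = \frac{3}{\left(6 + H\right)^{2}}$ ($E{\left(H \right)} = 3 \left(\frac{1}{6 + H}\right)^{2} = \frac{3}{\left(6 + H\right)^{2}}$)
$g{\left(Z,G \right)} = 2 + \frac{3 Z}{\left(6 + Z\right)^{2}}$ ($g{\left(Z,G \right)} = \frac{3}{\left(6 + Z\right)^{2}} Z + 2 = \frac{3 Z}{\left(6 + Z\right)^{2}} + 2 = 2 + \frac{3 Z}{\left(6 + Z\right)^{2}}$)
$g{\left(\left(-4\right)^{2},9 \right)} \left(-8760\right) = \left(2 + \frac{3 \left(-4\right)^{2}}{\left(6 + \left(-4\right)^{2}\right)^{2}}\right) \left(-8760\right) = \left(2 + 3 \cdot 16 \frac{1}{\left(6 + 16\right)^{2}}\right) \left(-8760\right) = \left(2 + 3 \cdot 16 \cdot \frac{1}{484}\right) \left(-8760\right) = \left(2 + \frac{12}{121}\right) \left(-8760\right) = \frac{254}{121} \left(-8760\right) = - \frac{2225040}{121}$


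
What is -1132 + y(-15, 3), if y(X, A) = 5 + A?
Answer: -1124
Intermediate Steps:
-1132 + y(-15, 3) = -1132 + (5 + 3) = -1132 + 8 = -1124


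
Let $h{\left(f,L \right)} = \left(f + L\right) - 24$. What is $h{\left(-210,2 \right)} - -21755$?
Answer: $21523$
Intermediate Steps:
$h{\left(f,L \right)} = -24 + L + f$ ($h{\left(f,L \right)} = \left(L + f\right) - 24 = -24 + L + f$)
$h{\left(-210,2 \right)} - -21755 = \left(-24 + 2 - 210\right) - -21755 = -232 + 21755 = 21523$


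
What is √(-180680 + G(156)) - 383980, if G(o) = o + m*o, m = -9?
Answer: -383980 + 2*I*√45482 ≈ -3.8398e+5 + 426.53*I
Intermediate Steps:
G(o) = -8*o (G(o) = o - 9*o = -8*o)
√(-180680 + G(156)) - 383980 = √(-180680 - 8*156) - 383980 = √(-180680 - 1248) - 383980 = √(-181928) - 383980 = 2*I*√45482 - 383980 = -383980 + 2*I*√45482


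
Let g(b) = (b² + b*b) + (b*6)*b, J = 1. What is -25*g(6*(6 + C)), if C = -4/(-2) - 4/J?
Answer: -115200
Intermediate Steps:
C = -2 (C = -4/(-2) - 4/1 = -4*(-½) - 4*1 = 2 - 4 = -2)
g(b) = 8*b² (g(b) = (b² + b²) + (6*b)*b = 2*b² + 6*b² = 8*b²)
-25*g(6*(6 + C)) = -200*(6*(6 - 2))² = -200*(6*4)² = -200*24² = -200*576 = -25*4608 = -115200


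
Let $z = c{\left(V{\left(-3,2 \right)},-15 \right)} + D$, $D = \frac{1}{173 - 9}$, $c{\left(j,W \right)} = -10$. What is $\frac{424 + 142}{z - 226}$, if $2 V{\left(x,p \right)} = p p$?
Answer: $- \frac{92824}{38703} \approx -2.3984$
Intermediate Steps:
$V{\left(x,p \right)} = \frac{p^{2}}{2}$ ($V{\left(x,p \right)} = \frac{p p}{2} = \frac{p^{2}}{2}$)
$D = \frac{1}{164} \approx 0.0060976$
$z = - \frac{1639}{164}$ ($z = -10 + \frac{1}{164} = - \frac{1639}{164} \approx -9.9939$)
$\frac{424 + 142}{z - 226} = \frac{424 + 142}{- \frac{1639}{164} - 226} = \frac{566}{- \frac{1639}{164} - 226} = \frac{566}{- \frac{38703}{164}} = 566 \left(- \frac{164}{38703}\right) = - \frac{92824}{38703}$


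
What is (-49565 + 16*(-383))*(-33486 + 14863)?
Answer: 1037170739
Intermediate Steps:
(-49565 + 16*(-383))*(-33486 + 14863) = (-49565 - 6128)*(-18623) = -55693*(-18623) = 1037170739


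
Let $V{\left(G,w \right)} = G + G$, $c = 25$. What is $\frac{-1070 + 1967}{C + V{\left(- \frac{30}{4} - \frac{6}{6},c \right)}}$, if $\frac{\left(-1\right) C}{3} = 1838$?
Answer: $- \frac{897}{5531} \approx -0.16218$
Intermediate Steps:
$V{\left(G,w \right)} = 2 G$
$C = -5514$ ($C = \left(-3\right) 1838 = -5514$)
$\frac{-1070 + 1967}{C + V{\left(- \frac{30}{4} - \frac{6}{6},c \right)}} = \frac{-1070 + 1967}{-5514 + 2 \left(- \frac{30}{4} - \frac{6}{6}\right)} = \frac{897}{-5514 + 2 \left(\left(-30\right) \frac{1}{4} - 1\right)} = \frac{897}{-5514 + 2 \left(- \frac{15}{2} - 1\right)} = \frac{897}{-5514 + 2 \left(- \frac{17}{2}\right)} = \frac{897}{-5514 - 17} = \frac{897}{-5531} = 897 \left(- \frac{1}{5531}\right) = - \frac{897}{5531}$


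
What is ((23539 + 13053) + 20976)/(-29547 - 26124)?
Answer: -8224/7953 ≈ -1.0341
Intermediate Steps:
((23539 + 13053) + 20976)/(-29547 - 26124) = (36592 + 20976)/(-55671) = 57568*(-1/55671) = -8224/7953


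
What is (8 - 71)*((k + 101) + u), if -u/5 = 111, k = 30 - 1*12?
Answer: 27468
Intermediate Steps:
k = 18 (k = 30 - 12 = 18)
u = -555 (u = -5*111 = -555)
(8 - 71)*((k + 101) + u) = (8 - 71)*((18 + 101) - 555) = -63*(119 - 555) = -63*(-436) = 27468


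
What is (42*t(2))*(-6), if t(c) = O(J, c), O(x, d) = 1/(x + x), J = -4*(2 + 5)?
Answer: 9/2 ≈ 4.5000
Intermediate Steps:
J = -28 (J = -4*7 = -28)
O(x, d) = 1/(2*x)
t(c) = -1/56 (t(c) = (½)/(-28) = (½)*(-1/28) = -1/56)
(42*t(2))*(-6) = (42*(-1/56))*(-6) = -¾*(-6) = 9/2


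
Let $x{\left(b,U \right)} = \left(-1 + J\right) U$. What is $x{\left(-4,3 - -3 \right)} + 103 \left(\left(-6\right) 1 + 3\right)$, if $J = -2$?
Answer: $-327$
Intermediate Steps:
$x{\left(b,U \right)} = - 3 U$ ($x{\left(b,U \right)} = \left(-1 - 2\right) U = - 3 U$)
$x{\left(-4,3 - -3 \right)} + 103 \left(\left(-6\right) 1 + 3\right) = - 3 \left(3 - -3\right) + 103 \left(\left(-6\right) 1 + 3\right) = - 3 \left(3 + 3\right) + 103 \left(-6 + 3\right) = \left(-3\right) 6 + 103 \left(-3\right) = -18 - 309 = -327$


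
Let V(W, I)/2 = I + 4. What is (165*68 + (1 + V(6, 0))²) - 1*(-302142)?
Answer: 313443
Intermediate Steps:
V(W, I) = 8 + 2*I (V(W, I) = 2*(I + 4) = 2*(4 + I) = 8 + 2*I)
(165*68 + (1 + V(6, 0))²) - 1*(-302142) = (165*68 + (1 + (8 + 2*0))²) - 1*(-302142) = (11220 + (1 + (8 + 0))²) + 302142 = (11220 + (1 + 8)²) + 302142 = (11220 + 9²) + 302142 = (11220 + 81) + 302142 = 11301 + 302142 = 313443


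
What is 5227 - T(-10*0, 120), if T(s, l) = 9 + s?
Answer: 5218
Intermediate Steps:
5227 - T(-10*0, 120) = 5227 - (9 - 10*0) = 5227 - (9 + 0) = 5227 - 1*9 = 5227 - 9 = 5218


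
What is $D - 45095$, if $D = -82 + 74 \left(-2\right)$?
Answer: $-45325$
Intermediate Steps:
$D = -230$ ($D = -82 - 148 = -230$)
$D - 45095 = -230 - 45095 = -45325$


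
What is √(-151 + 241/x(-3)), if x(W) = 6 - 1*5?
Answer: 3*√10 ≈ 9.4868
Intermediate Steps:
x(W) = 1 (x(W) = 6 - 5 = 1)
√(-151 + 241/x(-3)) = √(-151 + 241/1) = √(-151 + 241*1) = √(-151 + 241) = √90 = 3*√10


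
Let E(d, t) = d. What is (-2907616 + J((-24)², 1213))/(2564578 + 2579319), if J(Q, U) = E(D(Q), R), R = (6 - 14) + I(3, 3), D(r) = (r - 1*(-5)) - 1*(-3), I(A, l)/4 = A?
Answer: -2907032/5143897 ≈ -0.56514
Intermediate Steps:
I(A, l) = 4*A
D(r) = 8 + r (D(r) = (r + 5) + 3 = (5 + r) + 3 = 8 + r)
R = 4 (R = (6 - 14) + 4*3 = -8 + 12 = 4)
J(Q, U) = 8 + Q
(-2907616 + J((-24)², 1213))/(2564578 + 2579319) = (-2907616 + (8 + (-24)²))/(2564578 + 2579319) = (-2907616 + (8 + 576))/5143897 = (-2907616 + 584)*(1/5143897) = -2907032*1/5143897 = -2907032/5143897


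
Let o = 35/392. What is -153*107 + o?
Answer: -916771/56 ≈ -16371.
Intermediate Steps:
o = 5/56 (o = 35*(1/392) = 5/56 ≈ 0.089286)
-153*107 + o = -153*107 + 5/56 = -16371 + 5/56 = -916771/56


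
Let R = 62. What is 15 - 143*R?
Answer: -8851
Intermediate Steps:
15 - 143*R = 15 - 143*62 = 15 - 8866 = -8851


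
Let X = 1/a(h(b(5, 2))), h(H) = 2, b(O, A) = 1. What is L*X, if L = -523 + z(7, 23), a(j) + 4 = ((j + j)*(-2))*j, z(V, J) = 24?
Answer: 499/20 ≈ 24.950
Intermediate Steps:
a(j) = -4 - 4*j**2 (a(j) = -4 + ((j + j)*(-2))*j = -4 + ((2*j)*(-2))*j = -4 + (-4*j)*j = -4 - 4*j**2)
L = -499 (L = -523 + 24 = -499)
X = -1/20 (X = 1/(-4 - 4*2**2) = 1/(-4 - 4*4) = 1/(-4 - 16) = 1/(-20) = -1/20 ≈ -0.050000)
L*X = -499*(-1/20) = 499/20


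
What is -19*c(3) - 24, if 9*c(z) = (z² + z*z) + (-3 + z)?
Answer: -62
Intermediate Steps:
c(z) = -⅓ + z/9 + 2*z²/9 (c(z) = ((z² + z*z) + (-3 + z))/9 = ((z² + z²) + (-3 + z))/9 = (2*z² + (-3 + z))/9 = (-3 + z + 2*z²)/9 = -⅓ + z/9 + 2*z²/9)
-19*c(3) - 24 = -19*(-⅓ + (⅑)*3 + (2/9)*3²) - 24 = -19*(-⅓ + ⅓ + (2/9)*9) - 24 = -19*(-⅓ + ⅓ + 2) - 24 = -19*2 - 24 = -38 - 24 = -62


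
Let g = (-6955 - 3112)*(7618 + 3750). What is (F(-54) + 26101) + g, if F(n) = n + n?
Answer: -114415663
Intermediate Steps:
F(n) = 2*n
g = -114441656 (g = -10067*11368 = -114441656)
(F(-54) + 26101) + g = (2*(-54) + 26101) - 114441656 = (-108 + 26101) - 114441656 = 25993 - 114441656 = -114415663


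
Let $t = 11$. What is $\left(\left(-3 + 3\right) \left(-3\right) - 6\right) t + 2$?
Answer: $-64$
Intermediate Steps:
$\left(\left(-3 + 3\right) \left(-3\right) - 6\right) t + 2 = \left(\left(-3 + 3\right) \left(-3\right) - 6\right) 11 + 2 = \left(0 \left(-3\right) - 6\right) 11 + 2 = \left(0 - 6\right) 11 + 2 = \left(-6\right) 11 + 2 = -66 + 2 = -64$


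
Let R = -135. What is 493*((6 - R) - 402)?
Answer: -128673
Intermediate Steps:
493*((6 - R) - 402) = 493*((6 - 1*(-135)) - 402) = 493*((6 + 135) - 402) = 493*(141 - 402) = 493*(-261) = -128673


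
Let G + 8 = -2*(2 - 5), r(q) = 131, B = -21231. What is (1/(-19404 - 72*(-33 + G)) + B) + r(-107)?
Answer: -356252401/16884 ≈ -21100.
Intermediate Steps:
G = -2 (G = -8 - 2*(2 - 5) = -8 - 2*(-3) = -8 + 6 = -2)
(1/(-19404 - 72*(-33 + G)) + B) + r(-107) = (1/(-19404 - 72*(-33 - 2)) - 21231) + 131 = (1/(-19404 - 72*(-35)) - 21231) + 131 = (1/(-19404 + 2520) - 21231) + 131 = (1/(-16884) - 21231) + 131 = (-1/16884 - 21231) + 131 = -358464205/16884 + 131 = -356252401/16884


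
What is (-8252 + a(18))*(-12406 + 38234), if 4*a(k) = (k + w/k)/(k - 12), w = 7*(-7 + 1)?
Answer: -3836084329/18 ≈ -2.1312e+8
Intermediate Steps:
w = -42 (w = 7*(-6) = -42)
a(k) = (k - 42/k)/(4*(-12 + k)) (a(k) = ((k - 42/k)/(k - 12))/4 = ((k - 42/k)/(-12 + k))/4 = (k - 42/k)/(4*(-12 + k)))
(-8252 + a(18))*(-12406 + 38234) = (-8252 + (¼)*(-42 + 18²)/(18*(-12 + 18)))*(-12406 + 38234) = (-8252 + (¼)*(1/18)*(-42 + 324)/6)*25828 = (-8252 + (¼)*(1/18)*(⅙)*282)*25828 = (-8252 + 47/72)*25828 = -594097/72*25828 = -3836084329/18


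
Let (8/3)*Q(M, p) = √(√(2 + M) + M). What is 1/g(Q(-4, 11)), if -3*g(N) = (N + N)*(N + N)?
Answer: 32/27 + 8*I*√2/27 ≈ 1.1852 + 0.41903*I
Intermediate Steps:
Q(M, p) = 3*√(M + √(2 + M))/8 (Q(M, p) = 3*√(√(2 + M) + M)/8 = 3*√(M + √(2 + M))/8)
g(N) = -4*N²/3 (g(N) = -(N + N)*(N + N)/3 = -2*N*2*N/3 = -4*N²/3)
1/g(Q(-4, 11)) = 1/(-(-¾ + 3*√(2 - 4)/16)) = 1/(-(-¾ + 3*I*√2/16)) = 1/(-4*(-9/16 + 9*I*√2/64)/3) = 1/(¾ - 3*I*√2/16)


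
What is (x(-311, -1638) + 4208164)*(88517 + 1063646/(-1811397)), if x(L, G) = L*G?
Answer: 756409382760549946/1811397 ≈ 4.1758e+11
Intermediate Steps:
x(L, G) = G*L
(x(-311, -1638) + 4208164)*(88517 + 1063646/(-1811397)) = (-1638*(-311) + 4208164)*(88517 + 1063646/(-1811397)) = (509418 + 4208164)*(88517 + 1063646*(-1/1811397)) = 4717582*(88517 - 1063646/1811397) = 4717582*(160338364603/1811397) = 756409382760549946/1811397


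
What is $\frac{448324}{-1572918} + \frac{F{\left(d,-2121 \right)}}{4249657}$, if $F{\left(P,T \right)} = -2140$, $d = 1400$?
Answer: $- \frac{954294634694}{3342180994563} \approx -0.28553$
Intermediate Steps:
$\frac{448324}{-1572918} + \frac{F{\left(d,-2121 \right)}}{4249657} = \frac{448324}{-1572918} - \frac{2140}{4249657} = 448324 \left(- \frac{1}{1572918}\right) - \frac{2140}{4249657} = - \frac{224162}{786459} - \frac{2140}{4249657} = - \frac{954294634694}{3342180994563}$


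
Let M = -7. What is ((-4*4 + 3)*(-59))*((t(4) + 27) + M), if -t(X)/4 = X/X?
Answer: 12272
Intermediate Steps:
t(X) = -4 (t(X) = -4*X/X = -4*1 = -4)
((-4*4 + 3)*(-59))*((t(4) + 27) + M) = ((-4*4 + 3)*(-59))*((-4 + 27) - 7) = ((-16 + 3)*(-59))*(23 - 7) = -13*(-59)*16 = 767*16 = 12272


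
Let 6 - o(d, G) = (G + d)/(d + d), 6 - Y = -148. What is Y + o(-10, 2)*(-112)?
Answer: -2366/5 ≈ -473.20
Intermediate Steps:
Y = 154 (Y = 6 - 1*(-148) = 6 + 148 = 154)
o(d, G) = 6 - (G + d)/(2*d) (o(d, G) = 6 - (G + d)/(d + d) = 6 - (G + d)/(2*d))
Y + o(-10, 2)*(-112) = 154 + ((½)*(-1*2 + 11*(-10))/(-10))*(-112) = 154 + ((½)*(-⅒)*(-2 - 110))*(-112) = 154 + ((½)*(-⅒)*(-112))*(-112) = 154 + (28/5)*(-112) = 154 - 3136/5 = -2366/5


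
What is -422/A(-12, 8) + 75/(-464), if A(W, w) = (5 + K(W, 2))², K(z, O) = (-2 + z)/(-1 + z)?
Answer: -33559627/2895824 ≈ -11.589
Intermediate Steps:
K(z, O) = (-2 + z)/(-1 + z)
A(W, w) = (5 + (-2 + W)/(-1 + W))²
-422/A(-12, 8) + 75/(-464) = -422*(-1 - 12)²/(-7 + 6*(-12))² + 75/(-464) = -422*169/(-7 - 72)² + 75*(-1/464) = -422/((1/169)*(-79)²) - 75/464 = -422/((1/169)*6241) - 75/464 = -422/6241/169 - 75/464 = -422*169/6241 - 75/464 = -71318/6241 - 75/464 = -33559627/2895824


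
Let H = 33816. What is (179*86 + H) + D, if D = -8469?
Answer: 40741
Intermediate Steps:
(179*86 + H) + D = (179*86 + 33816) - 8469 = (15394 + 33816) - 8469 = 49210 - 8469 = 40741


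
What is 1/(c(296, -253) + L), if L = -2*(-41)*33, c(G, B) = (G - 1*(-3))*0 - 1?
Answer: 1/2705 ≈ 0.00036969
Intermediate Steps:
c(G, B) = -1 (c(G, B) = (G + 3)*0 - 1 = (3 + G)*0 - 1 = 0 - 1 = -1)
L = 2706 (L = 82*33 = 2706)
1/(c(296, -253) + L) = 1/(-1 + 2706) = 1/2705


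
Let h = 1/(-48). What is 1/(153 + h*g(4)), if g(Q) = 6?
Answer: 8/1223 ≈ 0.0065413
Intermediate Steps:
h = -1/48 ≈ -0.020833
1/(153 + h*g(4)) = 1/(153 - 1/48*6) = 1/(153 - ⅛) = 1/(1223/8) = 8/1223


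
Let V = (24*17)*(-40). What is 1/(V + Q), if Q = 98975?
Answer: 1/82655 ≈ 1.2098e-5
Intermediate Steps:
V = -16320 (V = 408*(-40) = -16320)
1/(V + Q) = 1/(-16320 + 98975) = 1/82655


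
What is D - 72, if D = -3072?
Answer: -3144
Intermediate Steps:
D - 72 = -3072 - 72 = -3144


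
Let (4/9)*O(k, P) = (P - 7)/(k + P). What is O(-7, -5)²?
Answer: 81/16 ≈ 5.0625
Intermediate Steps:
O(k, P) = 9*(-7 + P)/(4*(P + k)) (O(k, P) = 9*((P - 7)/(k + P))/4 = 9*((-7 + P)/(P + k))/4 = 9*(-7 + P)/(4*(P + k)))
O(-7, -5)² = (9*(-7 - 5)/(4*(-5 - 7)))² = ((9/4)*(-12)/(-12))² = ((9/4)*(-1/12)*(-12))² = (9/4)² = 81/16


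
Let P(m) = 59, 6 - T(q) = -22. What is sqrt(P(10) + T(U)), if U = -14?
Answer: sqrt(87) ≈ 9.3274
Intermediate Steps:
T(q) = 28 (T(q) = 6 - 1*(-22) = 6 + 22 = 28)
sqrt(P(10) + T(U)) = sqrt(59 + 28) = sqrt(87)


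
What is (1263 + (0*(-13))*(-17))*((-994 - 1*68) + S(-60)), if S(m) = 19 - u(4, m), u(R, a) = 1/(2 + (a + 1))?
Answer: -25028450/19 ≈ -1.3173e+6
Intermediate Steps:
u(R, a) = 1/(3 + a) (u(R, a) = 1/(2 + (1 + a)) = 1/(3 + a))
S(m) = 19 - 1/(3 + m)
(1263 + (0*(-13))*(-17))*((-994 - 1*68) + S(-60)) = (1263 + (0*(-13))*(-17))*((-994 - 1*68) + (56 + 19*(-60))/(3 - 60)) = (1263 + 0*(-17))*((-994 - 68) + (56 - 1140)/(-57)) = (1263 + 0)*(-1062 - 1/57*(-1084)) = 1263*(-1062 + 1084/57) = 1263*(-59450/57) = -25028450/19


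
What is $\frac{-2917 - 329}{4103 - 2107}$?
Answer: $- \frac{1623}{998} \approx -1.6263$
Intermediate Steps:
$\frac{-2917 - 329}{4103 - 2107} = - \frac{3246}{1996} = \left(-3246\right) \frac{1}{1996} = - \frac{1623}{998}$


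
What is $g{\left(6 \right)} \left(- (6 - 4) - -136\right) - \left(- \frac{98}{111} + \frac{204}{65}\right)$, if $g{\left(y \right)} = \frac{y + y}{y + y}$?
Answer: $\frac{950536}{7215} \approx 131.74$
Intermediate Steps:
$g{\left(y \right)} = 1$ ($g{\left(y \right)} = \frac{2 y}{2 y} = 2 y \frac{1}{2 y} = 1$)
$g{\left(6 \right)} \left(- (6 - 4) - -136\right) - \left(- \frac{98}{111} + \frac{204}{65}\right) = 1 \left(- (6 - 4) - -136\right) - \left(- \frac{98}{111} + \frac{204}{65}\right) = 1 \left(\left(-1\right) 2 + 136\right) - \frac{16274}{7215} = 1 \left(-2 + 136\right) + \left(- \frac{204}{65} + \frac{98}{111}\right) = 1 \cdot 134 - \frac{16274}{7215} = 134 - \frac{16274}{7215} = \frac{950536}{7215}$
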